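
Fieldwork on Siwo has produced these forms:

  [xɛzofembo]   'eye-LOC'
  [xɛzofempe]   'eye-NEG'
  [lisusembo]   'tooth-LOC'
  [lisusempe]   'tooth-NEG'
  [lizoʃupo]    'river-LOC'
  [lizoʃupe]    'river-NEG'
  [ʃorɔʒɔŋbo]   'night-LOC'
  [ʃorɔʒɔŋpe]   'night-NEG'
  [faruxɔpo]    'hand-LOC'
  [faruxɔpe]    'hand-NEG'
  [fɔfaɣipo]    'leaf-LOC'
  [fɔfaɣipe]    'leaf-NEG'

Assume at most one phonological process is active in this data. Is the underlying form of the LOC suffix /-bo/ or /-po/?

The LOC morpheme has two allomorphs, [-bo] and [-po].
By contrast the NEG suffix keeps its initial [p] throughout — that segment must be underlying.
So the underlying form is /-bo/, and voiced stops become voiceless after a vowel.

/-bo/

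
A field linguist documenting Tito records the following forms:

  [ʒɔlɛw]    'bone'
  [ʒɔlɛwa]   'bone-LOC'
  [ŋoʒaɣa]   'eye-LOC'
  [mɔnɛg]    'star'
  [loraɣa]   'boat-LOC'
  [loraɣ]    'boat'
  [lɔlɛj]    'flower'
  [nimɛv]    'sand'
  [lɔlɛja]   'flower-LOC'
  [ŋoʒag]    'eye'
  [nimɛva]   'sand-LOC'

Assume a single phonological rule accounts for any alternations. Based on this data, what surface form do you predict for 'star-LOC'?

[mɔnɛɣa]

In [ŋoʒag] and [ŋoʒaɣa] the final segment of 'eye' alternates: [g] ~ [ɣ].
If /ɣ/ were underlying and a rule turned it into [g] in isolation, 'boat' would also alternate; but it has [ɣ] in both [loraɣ] and [loraɣa].
The alternation reflects intervocalic spirantization: voiced stops become fricatives between vowels. /g/ is underlying.
From [mɔnɛg] the stem 'star' is /mɔnɛg/; between vowels this yields [mɔnɛɣa].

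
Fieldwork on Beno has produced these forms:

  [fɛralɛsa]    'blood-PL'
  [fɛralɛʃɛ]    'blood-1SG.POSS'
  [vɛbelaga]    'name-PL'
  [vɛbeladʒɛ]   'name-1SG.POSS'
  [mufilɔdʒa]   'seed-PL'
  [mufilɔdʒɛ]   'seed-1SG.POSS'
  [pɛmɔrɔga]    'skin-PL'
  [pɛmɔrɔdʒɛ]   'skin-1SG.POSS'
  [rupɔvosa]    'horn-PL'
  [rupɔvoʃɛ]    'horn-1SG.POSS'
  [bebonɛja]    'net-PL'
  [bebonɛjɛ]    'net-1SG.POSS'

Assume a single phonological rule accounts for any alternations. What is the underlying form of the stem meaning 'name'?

/vɛbelag/

The stem for 'name' ends in [g] in [vɛbelaga] but [dʒ] in [vɛbeladʒɛ].
If /dʒ/ were underlying and a rule turned it into [g] before the PL suffix, 'seed' would also alternate; but it has [dʒ] in both [mufilɔdʒa] and [mufilɔdʒɛ].
The alternation reflects palatalization before a front vowel: /g/ and /s/ become palato-alveolar [dʒ] and [ʃ] before a front vowel. /g/ is underlying.
The underlying form of 'name' is therefore /vɛbelag/.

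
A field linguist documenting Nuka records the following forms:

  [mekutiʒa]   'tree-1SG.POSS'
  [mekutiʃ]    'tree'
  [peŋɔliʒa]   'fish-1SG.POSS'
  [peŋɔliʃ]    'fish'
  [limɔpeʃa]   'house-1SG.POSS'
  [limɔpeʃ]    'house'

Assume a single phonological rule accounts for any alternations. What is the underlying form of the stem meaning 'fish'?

/peŋɔliʒ/

The root 'fish' surfaces as [peŋɔliʒa] and [peŋɔliʃ], with a stem-final [ʒ] ~ [ʃ] alternation.
But 'house' keeps [ʃ] in both environments ([limɔpeʃa], [limɔpeʃ]), so there is no rule changing /ʃ/ to [ʒ] before the 1SG.POSS suffix.
The alternation reflects word-final obstruent devoicing: voiced obstruents become voiceless word-finally. /ʒ/ is underlying.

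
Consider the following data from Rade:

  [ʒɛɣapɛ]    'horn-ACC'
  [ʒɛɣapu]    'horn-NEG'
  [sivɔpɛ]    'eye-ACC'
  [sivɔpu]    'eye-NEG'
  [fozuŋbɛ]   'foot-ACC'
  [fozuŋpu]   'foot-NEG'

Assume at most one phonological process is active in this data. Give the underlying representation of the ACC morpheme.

The ACC morpheme has two allomorphs, [-bɛ] and [-pɛ].
The NEG suffix, which begins with [p], is invariant after every stem; so [p] is not altered by any rule here.
The ACC suffix is therefore /-bɛ/ underlyingly, with post-vocalic devoicing: voiced stops become voiceless after a vowel.

/-bɛ/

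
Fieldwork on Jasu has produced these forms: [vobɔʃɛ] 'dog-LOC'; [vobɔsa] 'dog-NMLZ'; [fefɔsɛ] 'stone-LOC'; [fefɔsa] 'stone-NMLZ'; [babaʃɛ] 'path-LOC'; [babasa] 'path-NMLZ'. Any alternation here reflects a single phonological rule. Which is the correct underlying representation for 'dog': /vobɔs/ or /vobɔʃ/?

/vobɔʃ/

The stem for 'dog' ends in [ʃ] in [vobɔʃɛ] but [s] in [vobɔsa].
The stem 'stone' ([fefɔsɛ], [fefɔsa]) shows [s] unchanged in both environments, so [s] cannot be basic with [ʃ] derived before the LOC suffix.
Therefore /ʃ/ is basic and [s] is derived by depalatalization (palato-alveolar /ʃ/ becomes [s] when no front vowel follows).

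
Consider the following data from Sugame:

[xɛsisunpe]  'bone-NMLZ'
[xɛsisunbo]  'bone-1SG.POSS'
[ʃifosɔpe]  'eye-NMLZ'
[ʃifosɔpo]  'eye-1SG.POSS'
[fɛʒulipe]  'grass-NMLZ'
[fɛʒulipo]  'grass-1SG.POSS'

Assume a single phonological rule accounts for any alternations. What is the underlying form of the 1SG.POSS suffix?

/-bo/

The 1SG.POSS morpheme has two allomorphs, [-bo] and [-po].
The NMLZ suffix, which begins with [p], is invariant after every stem; so [p] is not altered by any rule here.
So the underlying form is /-bo/, and voiced stops become voiceless after a vowel.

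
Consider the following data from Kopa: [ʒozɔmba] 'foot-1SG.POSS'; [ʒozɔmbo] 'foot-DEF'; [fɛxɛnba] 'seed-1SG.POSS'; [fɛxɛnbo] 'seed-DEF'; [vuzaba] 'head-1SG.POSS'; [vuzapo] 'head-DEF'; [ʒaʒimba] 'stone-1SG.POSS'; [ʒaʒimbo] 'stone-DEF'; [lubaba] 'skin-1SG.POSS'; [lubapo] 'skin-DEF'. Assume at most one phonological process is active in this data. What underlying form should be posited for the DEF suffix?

The DEF suffix surfaces as [-bo] and [-po], depending on the final segment of the stem.
By contrast the 1SG.POSS suffix keeps its initial [b] throughout — that segment must be underlying.
So the underlying form is /-po/, and voiceless stops become voiced after a nasal.

/-po/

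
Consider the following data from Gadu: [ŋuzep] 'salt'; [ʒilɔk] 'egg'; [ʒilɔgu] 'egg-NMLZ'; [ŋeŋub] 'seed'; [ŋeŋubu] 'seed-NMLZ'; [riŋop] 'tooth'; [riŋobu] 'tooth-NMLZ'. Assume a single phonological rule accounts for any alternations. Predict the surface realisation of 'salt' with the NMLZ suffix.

[ŋuzebu]

The root 'tooth' surfaces as [riŋop] and [riŋobu], with a stem-final [p] ~ [b] alternation.
Compare 'seed', with invariant [b] in [ŋeŋub] and [ŋeŋubu]: an analysis with underlying /b/ and a rule producing [p] in isolation would wrongly predict alternation here too.
Therefore /p/ is basic and [b] is derived by intervocalic voicing (voiceless stops become voiced between vowels).
From [ŋuzep] the stem 'salt' is /ŋuzep/; between vowels this yields [ŋuzebu].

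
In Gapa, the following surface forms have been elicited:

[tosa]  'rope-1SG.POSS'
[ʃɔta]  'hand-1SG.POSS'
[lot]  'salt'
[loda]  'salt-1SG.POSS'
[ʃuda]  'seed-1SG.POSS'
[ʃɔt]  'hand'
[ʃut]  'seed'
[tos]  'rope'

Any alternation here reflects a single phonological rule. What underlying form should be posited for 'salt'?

/lod/

The root 'salt' surfaces as [lot] and [loda], with a stem-final [t] ~ [d] alternation.
Compare 'hand', with invariant [t] in [ʃɔt] and [ʃɔta]: an analysis with underlying /t/ and a rule producing [d] before the 1SG.POSS suffix would wrongly predict alternation here too.
The underlying segment must be /d/; voiced obstruents become voiceless word-finally, yielding [t] there.
Hence 'salt' is /lod/ underlyingly.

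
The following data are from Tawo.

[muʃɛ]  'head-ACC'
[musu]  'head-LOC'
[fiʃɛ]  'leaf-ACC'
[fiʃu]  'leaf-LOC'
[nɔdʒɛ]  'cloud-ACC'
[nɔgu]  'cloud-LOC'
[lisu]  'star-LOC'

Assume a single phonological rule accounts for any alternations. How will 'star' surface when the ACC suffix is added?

The stem for 'head' ends in [ʃ] in [muʃɛ] but [s] in [musu].
But 'leaf' keeps [ʃ] in both environments ([fiʃɛ], [fiʃu]), so there is no rule changing /ʃ/ to [s] before the LOC suffix.
Therefore /s/ is basic and [ʃ] is derived by palatalization before a front vowel (/g/ and /s/ become palato-alveolar [dʒ] and [ʃ] before a front vowel).
The one attested form of 'star', [lisu], shows underlying /lis/. Applying the same rule before a front vowel gives [liʃɛ].

[liʃɛ]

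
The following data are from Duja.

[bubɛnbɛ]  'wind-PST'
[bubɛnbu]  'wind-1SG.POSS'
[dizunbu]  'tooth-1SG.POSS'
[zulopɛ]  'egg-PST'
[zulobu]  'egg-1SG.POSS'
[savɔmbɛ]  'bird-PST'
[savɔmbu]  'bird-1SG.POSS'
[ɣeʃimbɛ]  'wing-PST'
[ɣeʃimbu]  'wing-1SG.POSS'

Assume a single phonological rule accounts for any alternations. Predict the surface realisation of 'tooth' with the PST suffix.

The PST suffix surfaces as [-bɛ] and [-pɛ], depending on the final segment of the stem.
By contrast the 1SG.POSS suffix keeps its initial [b] throughout — that segment must be underlying.
The PST suffix is therefore /-pɛ/ underlyingly, with post-nasal voicing: voiceless stops become voiced after a nasal.
After 'tooth', which ends in a nasal, the suffix surfaces as [-bɛ], giving [dizunbɛ].

[dizunbɛ]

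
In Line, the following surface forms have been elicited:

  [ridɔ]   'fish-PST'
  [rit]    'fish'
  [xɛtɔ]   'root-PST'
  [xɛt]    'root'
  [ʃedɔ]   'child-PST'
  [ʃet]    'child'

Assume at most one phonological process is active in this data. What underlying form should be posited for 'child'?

'child' shows [d] ~ [t] at the end of the stem ([ʃedɔ] vs [ʃet]).
The stem 'root' ([xɛtɔ], [xɛt]) shows [t] unchanged in both environments, so [t] cannot be basic with [d] derived before the PST suffix.
The underlying segment must be /d/; voiced obstruents become voiceless word-finally, yielding [t] there.

/ʃed/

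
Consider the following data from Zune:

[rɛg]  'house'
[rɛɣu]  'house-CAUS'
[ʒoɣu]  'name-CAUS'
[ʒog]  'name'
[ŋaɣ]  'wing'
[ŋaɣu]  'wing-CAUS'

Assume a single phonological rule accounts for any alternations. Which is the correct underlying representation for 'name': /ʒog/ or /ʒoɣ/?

'name' shows [g] ~ [ɣ] at the end of the stem ([ʒog] vs [ʒoɣu]).
The stem 'wing' ([ŋaɣ], [ŋaɣu]) shows [ɣ] unchanged in both environments, so [ɣ] cannot be basic with [g] derived in isolation.
So /g/ is underlying, and a rule of intervocalic spirantization — voiced stops become fricatives between vowels — gives [ɣ].

/ʒog/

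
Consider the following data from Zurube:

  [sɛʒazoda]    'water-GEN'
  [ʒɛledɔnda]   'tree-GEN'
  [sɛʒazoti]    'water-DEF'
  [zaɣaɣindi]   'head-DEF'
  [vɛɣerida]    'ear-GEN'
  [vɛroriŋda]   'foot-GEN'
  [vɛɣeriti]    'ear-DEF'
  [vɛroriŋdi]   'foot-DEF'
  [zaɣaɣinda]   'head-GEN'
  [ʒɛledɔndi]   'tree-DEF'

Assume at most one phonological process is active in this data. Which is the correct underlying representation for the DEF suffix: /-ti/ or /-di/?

The DEF suffix surfaces as [-di] and [-ti], depending on the final segment of the stem.
By contrast the GEN suffix keeps its initial [d] throughout — that segment must be underlying.
So the underlying form is /-ti/, and voiceless stops become voiced after a nasal.

/-ti/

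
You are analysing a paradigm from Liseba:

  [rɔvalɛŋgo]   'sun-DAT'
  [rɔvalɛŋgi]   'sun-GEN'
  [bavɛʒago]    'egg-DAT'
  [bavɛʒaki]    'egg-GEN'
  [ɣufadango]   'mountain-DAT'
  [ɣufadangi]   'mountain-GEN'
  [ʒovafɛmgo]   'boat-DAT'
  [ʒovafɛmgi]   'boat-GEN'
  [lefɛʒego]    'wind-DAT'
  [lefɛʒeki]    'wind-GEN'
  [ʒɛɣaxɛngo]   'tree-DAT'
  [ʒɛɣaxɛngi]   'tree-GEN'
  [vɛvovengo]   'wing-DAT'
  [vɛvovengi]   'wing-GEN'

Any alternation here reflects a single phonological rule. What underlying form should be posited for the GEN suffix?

/-ki/

The GEN suffix surfaces as [-gi] and [-ki], depending on the final segment of the stem.
The DAT suffix, which begins with [g], is invariant after every stem; so [g] is not altered by any rule here.
So the underlying form is /-ki/, and voiceless stops become voiced after a nasal.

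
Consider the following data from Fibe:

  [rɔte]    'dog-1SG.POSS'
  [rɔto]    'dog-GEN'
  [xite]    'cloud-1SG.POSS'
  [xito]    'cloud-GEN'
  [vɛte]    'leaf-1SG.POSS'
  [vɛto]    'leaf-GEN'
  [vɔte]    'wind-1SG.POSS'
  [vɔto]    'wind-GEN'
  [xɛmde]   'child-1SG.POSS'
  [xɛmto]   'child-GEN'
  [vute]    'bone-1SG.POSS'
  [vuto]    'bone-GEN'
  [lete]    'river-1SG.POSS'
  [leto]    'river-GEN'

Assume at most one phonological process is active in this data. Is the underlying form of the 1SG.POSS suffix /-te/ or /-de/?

/-de/

The 1SG.POSS morpheme has two allomorphs, [-de] and [-te].
By contrast the GEN suffix keeps its initial [t] throughout — that segment must be underlying.
So the underlying form is /-de/, and voiced stops become voiceless after a vowel.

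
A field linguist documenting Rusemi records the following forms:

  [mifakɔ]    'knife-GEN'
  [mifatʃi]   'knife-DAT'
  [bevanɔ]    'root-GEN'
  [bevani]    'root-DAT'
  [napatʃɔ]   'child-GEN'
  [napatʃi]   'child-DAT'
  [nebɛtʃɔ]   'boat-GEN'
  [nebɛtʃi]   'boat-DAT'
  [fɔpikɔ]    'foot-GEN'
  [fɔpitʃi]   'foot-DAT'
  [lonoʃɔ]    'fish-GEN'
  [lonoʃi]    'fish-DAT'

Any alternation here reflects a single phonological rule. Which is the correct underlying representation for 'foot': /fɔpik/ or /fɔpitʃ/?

'foot' shows [k] ~ [tʃ] at the end of the stem ([fɔpikɔ] vs [fɔpitʃi]).
The stem 'child' ([napatʃɔ], [napatʃi]) shows [tʃ] unchanged in both environments, so [tʃ] cannot be basic with [k] derived before the GEN suffix.
So /k/ is underlying, and a rule of palatalization before a front vowel — /k/ becomes palato-alveolar [tʃ] before a front vowel — gives [tʃ].

/fɔpik/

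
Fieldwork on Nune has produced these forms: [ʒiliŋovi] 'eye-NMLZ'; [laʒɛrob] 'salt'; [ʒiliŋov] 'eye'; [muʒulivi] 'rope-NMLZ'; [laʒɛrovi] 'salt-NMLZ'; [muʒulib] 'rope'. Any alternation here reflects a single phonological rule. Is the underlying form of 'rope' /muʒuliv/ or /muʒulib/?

/muʒulib/

In [muʒulib] and [muʒulivi] the final segment of 'rope' alternates: [b] ~ [v].
If /v/ were underlying and a rule turned it into [b] in isolation, 'eye' would also alternate; but it has [v] in both [ʒiliŋov] and [ʒiliŋovi].
So /b/ is underlying, and a rule of intervocalic spirantization — voiced stops become fricatives between vowels — gives [v].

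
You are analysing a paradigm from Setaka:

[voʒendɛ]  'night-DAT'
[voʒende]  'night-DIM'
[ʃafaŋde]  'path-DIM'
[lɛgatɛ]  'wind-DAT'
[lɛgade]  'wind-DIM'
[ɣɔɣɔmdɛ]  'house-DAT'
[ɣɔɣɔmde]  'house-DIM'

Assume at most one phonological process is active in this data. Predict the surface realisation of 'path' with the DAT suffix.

The DAT morpheme has two allomorphs, [-dɛ] and [-tɛ].
By contrast the DIM suffix keeps its initial [d] throughout — that segment must be underlying.
The DAT suffix is therefore /-tɛ/ underlyingly, with post-nasal voicing: voiceless stops become voiced after a nasal.
After 'path', which ends in a nasal, the suffix surfaces as [-dɛ], giving [ʃafaŋdɛ].

[ʃafaŋdɛ]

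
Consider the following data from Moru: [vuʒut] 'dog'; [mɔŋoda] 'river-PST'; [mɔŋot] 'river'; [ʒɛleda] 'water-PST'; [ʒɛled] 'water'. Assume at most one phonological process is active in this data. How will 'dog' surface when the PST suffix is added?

The stem for 'river' ends in [d] in [mɔŋoda] but [t] in [mɔŋot].
The stem 'water' ([ʒɛleda], [ʒɛled]) shows [d] unchanged in both environments, so [d] cannot be basic with [t] derived in isolation.
Therefore /t/ is basic and [d] is derived by intervocalic voicing (voiceless stops become voiced between vowels).
From [vuʒut] the stem 'dog' is /vuʒut/; between vowels this yields [vuʒuda].

[vuʒuda]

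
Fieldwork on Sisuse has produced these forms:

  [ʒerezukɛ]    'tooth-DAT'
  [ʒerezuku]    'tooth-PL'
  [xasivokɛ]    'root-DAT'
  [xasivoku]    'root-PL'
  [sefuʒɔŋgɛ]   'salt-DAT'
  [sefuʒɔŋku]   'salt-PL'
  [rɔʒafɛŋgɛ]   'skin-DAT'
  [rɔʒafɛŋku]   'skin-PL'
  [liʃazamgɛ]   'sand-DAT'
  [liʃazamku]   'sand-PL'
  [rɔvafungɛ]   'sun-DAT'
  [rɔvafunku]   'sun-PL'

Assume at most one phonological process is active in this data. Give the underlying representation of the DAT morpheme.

/-gɛ/

The DAT morpheme has two allomorphs, [-gɛ] and [-kɛ].
The PL suffix, which begins with [k], is invariant after every stem; so [k] is not altered by any rule here.
So the underlying form is /-gɛ/, and voiced stops become voiceless after a vowel.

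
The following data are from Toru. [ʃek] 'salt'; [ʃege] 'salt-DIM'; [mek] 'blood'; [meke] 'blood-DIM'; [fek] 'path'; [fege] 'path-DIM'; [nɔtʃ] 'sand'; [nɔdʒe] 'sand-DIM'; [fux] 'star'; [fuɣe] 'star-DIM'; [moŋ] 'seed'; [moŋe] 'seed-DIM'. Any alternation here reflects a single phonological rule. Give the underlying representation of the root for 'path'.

In [fek] and [fege] the final segment of 'path' alternates: [k] ~ [g].
Compare 'blood', with invariant [k] in [mek] and [meke]: an analysis with underlying /k/ and a rule producing [g] before the DIM suffix would wrongly predict alternation here too.
So /g/ is underlying, and a rule of word-final obstruent devoicing — voiced obstruents become voiceless word-finally — gives [k].

/feg/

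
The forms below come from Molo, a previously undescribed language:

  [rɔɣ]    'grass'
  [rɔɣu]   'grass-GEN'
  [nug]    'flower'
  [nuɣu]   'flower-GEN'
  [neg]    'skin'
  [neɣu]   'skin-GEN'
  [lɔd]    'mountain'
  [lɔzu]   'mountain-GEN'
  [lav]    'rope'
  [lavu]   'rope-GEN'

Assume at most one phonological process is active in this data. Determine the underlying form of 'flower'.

The root 'flower' surfaces as [nug] and [nuɣu], with a stem-final [g] ~ [ɣ] alternation.
If /ɣ/ were underlying and a rule turned it into [g] in isolation, 'grass' would also alternate; but it has [ɣ] in both [rɔɣ] and [rɔɣu].
The underlying segment must be /g/; voiced stops become fricatives between vowels, yielding [ɣ] there.
The underlying form of 'flower' is therefore /nug/.

/nug/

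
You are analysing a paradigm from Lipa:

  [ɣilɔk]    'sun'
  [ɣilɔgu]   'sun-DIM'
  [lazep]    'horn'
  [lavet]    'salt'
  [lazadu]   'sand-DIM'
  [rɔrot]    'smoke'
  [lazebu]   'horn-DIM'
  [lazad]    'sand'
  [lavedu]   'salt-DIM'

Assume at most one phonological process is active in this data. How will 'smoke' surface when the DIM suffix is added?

The stem for 'salt' ends in [t] in [lavet] but [d] in [lavedu].
The stem 'sand' ([lazad], [lazadu]) shows [d] unchanged in both environments, so [d] cannot be basic with [t] derived in isolation.
The alternation reflects intervocalic voicing: voiceless stops become voiced between vowels. /t/ is underlying.
From [rɔrot] the stem 'smoke' is /rɔrot/; between vowels this yields [rɔrodu].

[rɔrodu]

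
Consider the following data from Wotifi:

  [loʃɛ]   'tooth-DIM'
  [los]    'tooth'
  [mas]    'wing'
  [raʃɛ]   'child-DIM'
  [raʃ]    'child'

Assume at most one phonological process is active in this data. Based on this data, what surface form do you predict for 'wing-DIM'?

'tooth' shows [ʃ] ~ [s] at the end of the stem ([loʃɛ] vs [los]).
But 'child' keeps [ʃ] in both environments ([raʃɛ], [raʃ]), so there is no rule changing /ʃ/ to [s] in isolation.
So /s/ is underlying, and a rule of palatalization before a front vowel — /s/ becomes palato-alveolar [ʃ] before a front vowel — gives [ʃ].
The one attested form of 'wing', [mas], shows underlying /mas/. Applying the same rule before a front vowel gives [maʃɛ].

[maʃɛ]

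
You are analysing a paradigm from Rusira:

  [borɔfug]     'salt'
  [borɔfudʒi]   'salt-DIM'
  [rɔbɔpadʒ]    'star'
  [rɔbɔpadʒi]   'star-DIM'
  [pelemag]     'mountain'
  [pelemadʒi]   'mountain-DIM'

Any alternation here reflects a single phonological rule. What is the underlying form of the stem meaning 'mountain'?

The root 'mountain' surfaces as [pelemag] and [pelemadʒi], with a stem-final [g] ~ [dʒ] alternation.
If /dʒ/ were underlying and a rule turned it into [g] in isolation, 'star' would also alternate; but it has [dʒ] in both [rɔbɔpadʒ] and [rɔbɔpadʒi].
Therefore /g/ is basic and [dʒ] is derived by palatalization before a front vowel (/g/ becomes palato-alveolar [dʒ] before a front vowel).
So 'mountain' = /pelemag/.

/pelemag/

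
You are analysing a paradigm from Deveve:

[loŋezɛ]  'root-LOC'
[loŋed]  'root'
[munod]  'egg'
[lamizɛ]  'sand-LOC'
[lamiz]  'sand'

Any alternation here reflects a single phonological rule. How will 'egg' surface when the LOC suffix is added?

[munozɛ]

In [loŋezɛ] and [loŋed] the final segment of 'root' alternates: [z] ~ [d].
If /z/ were underlying and a rule turned it into [d] in isolation, 'sand' would also alternate; but it has [z] in both [lamizɛ] and [lamiz].
Therefore /d/ is basic and [z] is derived by intervocalic spirantization (voiced stops become fricatives between vowels).
From [munod] the stem 'egg' is /munod/; between vowels this yields [munozɛ].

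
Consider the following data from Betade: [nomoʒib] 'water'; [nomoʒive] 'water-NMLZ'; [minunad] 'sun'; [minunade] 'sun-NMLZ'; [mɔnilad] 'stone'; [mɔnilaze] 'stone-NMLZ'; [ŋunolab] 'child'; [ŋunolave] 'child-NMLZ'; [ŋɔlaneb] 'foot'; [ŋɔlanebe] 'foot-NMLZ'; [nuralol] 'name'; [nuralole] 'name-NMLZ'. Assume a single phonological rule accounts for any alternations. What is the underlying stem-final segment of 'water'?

In [nomoʒib] and [nomoʒive] the final segment of 'water' alternates: [b] ~ [v].
The stem 'foot' ([ŋɔlaneb], [ŋɔlanebe]) shows [b] unchanged in both environments, so [b] cannot be basic with [v] derived before the NMLZ suffix.
So /v/ is underlying, and a rule of word-final hardening — voiced fricatives become stops word-finally — gives [b].

/v/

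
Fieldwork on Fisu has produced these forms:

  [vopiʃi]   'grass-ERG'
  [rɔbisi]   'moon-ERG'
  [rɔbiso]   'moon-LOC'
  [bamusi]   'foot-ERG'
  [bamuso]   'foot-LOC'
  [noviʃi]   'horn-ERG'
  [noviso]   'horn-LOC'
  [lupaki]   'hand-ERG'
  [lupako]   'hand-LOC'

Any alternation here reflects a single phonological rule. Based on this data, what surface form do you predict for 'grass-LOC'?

[vopiso]

The stem for 'horn' ends in [ʃ] in [noviʃi] but [s] in [noviso].
If /s/ were underlying and a rule turned it into [ʃ] before the ERG suffix, 'moon' would also alternate; but it has [s] in both [rɔbisi] and [rɔbiso].
So /ʃ/ is underlying, and a rule of depalatalization — palato-alveolar /ʃ/ becomes [s] when no front vowel follows — gives [s].
From [vopiʃi] the stem 'grass' is /vopiʃ/; when no front vowel follows this yields [vopiso].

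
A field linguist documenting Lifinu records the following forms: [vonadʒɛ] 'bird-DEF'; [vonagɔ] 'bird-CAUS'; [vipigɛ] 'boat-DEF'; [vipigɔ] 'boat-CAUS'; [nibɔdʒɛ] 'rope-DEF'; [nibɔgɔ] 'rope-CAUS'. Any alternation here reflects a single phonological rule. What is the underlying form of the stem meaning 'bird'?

/vonadʒ/

'bird' shows [dʒ] ~ [g] at the end of the stem ([vonadʒɛ] vs [vonagɔ]).
Compare 'boat', with invariant [g] in [vipigɛ] and [vipigɔ]: an analysis with underlying /g/ and a rule producing [dʒ] before the DEF suffix would wrongly predict alternation here too.
The alternation reflects depalatalization: palato-alveolar /dʒ/ becomes [g] when no front vowel follows. /dʒ/ is underlying.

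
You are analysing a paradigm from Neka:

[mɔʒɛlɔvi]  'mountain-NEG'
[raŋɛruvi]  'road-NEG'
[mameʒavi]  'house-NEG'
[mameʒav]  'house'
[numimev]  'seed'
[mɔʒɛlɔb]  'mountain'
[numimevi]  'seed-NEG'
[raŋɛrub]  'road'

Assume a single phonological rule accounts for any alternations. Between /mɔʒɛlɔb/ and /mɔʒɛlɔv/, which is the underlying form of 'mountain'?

/mɔʒɛlɔb/

The root 'mountain' surfaces as [mɔʒɛlɔvi] and [mɔʒɛlɔb], with a stem-final [v] ~ [b] alternation.
But 'seed' keeps [v] in both environments ([numimevi], [numimev]), so there is no rule changing /v/ to [b] in isolation.
The underlying segment must be /b/; voiced stops become fricatives between vowels, yielding [v] there.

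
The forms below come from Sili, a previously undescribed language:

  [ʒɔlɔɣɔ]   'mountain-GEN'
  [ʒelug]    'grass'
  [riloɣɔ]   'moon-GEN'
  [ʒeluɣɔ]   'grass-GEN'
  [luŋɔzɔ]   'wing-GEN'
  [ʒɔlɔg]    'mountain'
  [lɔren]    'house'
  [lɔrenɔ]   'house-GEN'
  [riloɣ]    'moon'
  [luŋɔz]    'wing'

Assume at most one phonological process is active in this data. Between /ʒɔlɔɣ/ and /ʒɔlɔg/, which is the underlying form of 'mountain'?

In [ʒɔlɔɣɔ] and [ʒɔlɔg] the final segment of 'mountain' alternates: [ɣ] ~ [g].
The stem 'moon' ([riloɣɔ], [riloɣ]) shows [ɣ] unchanged in both environments, so [ɣ] cannot be basic with [g] derived in isolation.
The underlying segment must be /g/; voiced stops become fricatives between vowels, yielding [ɣ] there.

/ʒɔlɔg/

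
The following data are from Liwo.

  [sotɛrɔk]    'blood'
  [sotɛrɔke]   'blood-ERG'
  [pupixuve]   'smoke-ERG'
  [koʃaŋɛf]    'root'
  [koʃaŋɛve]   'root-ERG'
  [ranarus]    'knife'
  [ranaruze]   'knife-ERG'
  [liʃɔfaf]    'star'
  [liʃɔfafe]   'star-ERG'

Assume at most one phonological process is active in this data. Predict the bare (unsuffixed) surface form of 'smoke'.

[pupixuf]

In [koʃaŋɛf] and [koʃaŋɛve] the final segment of 'root' alternates: [f] ~ [v].
Compare 'star', with invariant [f] in [liʃɔfaf] and [liʃɔfafe]: an analysis with underlying /f/ and a rule producing [v] before the ERG suffix would wrongly predict alternation here too.
The underlying segment must be /v/; voiced obstruents become voiceless word-finally, yielding [f] there.
The one attested form of 'smoke', [pupixuve], shows underlying /pupixuv/. Applying the same rule word-finally gives [pupixuf].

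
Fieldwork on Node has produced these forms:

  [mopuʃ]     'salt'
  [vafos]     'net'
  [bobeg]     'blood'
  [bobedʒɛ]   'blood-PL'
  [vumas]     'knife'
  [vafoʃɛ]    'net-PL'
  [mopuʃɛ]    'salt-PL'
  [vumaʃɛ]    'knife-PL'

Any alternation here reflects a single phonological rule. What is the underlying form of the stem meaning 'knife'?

'knife' shows [ʃ] ~ [s] at the end of the stem ([vumaʃɛ] vs [vumas]).
But 'salt' keeps [ʃ] in both environments ([mopuʃɛ], [mopuʃ]), so there is no rule changing /ʃ/ to [s] in isolation.
Therefore /s/ is basic and [ʃ] is derived by palatalization before a front vowel (/g/ and /s/ become palato-alveolar [dʒ] and [ʃ] before a front vowel).
Hence 'knife' is /vumas/ underlyingly.

/vumas/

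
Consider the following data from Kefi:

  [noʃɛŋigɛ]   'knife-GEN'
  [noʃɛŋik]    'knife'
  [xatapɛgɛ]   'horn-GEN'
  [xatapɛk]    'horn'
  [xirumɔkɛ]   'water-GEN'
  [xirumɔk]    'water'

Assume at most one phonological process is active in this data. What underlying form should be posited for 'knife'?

The root 'knife' surfaces as [noʃɛŋigɛ] and [noʃɛŋik], with a stem-final [g] ~ [k] alternation.
But 'water' keeps [k] in both environments ([xirumɔkɛ], [xirumɔk]), so there is no rule changing /k/ to [g] before the GEN suffix.
The alternation reflects word-final obstruent devoicing: voiced obstruents become voiceless word-finally. /g/ is underlying.
Hence 'knife' is /noʃɛŋig/ underlyingly.

/noʃɛŋig/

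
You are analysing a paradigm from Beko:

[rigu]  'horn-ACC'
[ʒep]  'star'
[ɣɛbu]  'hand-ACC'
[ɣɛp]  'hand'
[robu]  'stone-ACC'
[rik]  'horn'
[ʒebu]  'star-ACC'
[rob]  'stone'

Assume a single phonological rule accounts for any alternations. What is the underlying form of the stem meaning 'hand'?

'hand' shows [p] ~ [b] at the end of the stem ([ɣɛp] vs [ɣɛbu]).
But 'stone' keeps [b] in both environments ([rob], [robu]), so there is no rule changing /b/ to [p] in isolation.
The alternation reflects intervocalic voicing: voiceless stops become voiced between vowels. /p/ is underlying.
Hence 'hand' is /ɣɛp/ underlyingly.

/ɣɛp/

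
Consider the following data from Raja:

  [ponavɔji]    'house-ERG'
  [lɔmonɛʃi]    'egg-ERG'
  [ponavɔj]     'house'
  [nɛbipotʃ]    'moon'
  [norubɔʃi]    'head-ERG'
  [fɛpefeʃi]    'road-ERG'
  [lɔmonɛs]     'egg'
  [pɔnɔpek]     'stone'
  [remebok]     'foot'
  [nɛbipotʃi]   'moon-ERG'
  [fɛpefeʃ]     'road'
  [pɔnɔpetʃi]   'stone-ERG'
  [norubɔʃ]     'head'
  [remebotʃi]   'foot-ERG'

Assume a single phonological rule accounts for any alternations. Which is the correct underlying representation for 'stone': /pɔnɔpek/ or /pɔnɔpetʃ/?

The root 'stone' surfaces as [pɔnɔpek] and [pɔnɔpetʃi], with a stem-final [k] ~ [tʃ] alternation.
If /tʃ/ were underlying and a rule turned it into [k] in isolation, 'moon' would also alternate; but it has [tʃ] in both [nɛbipotʃ] and [nɛbipotʃi].
The alternation reflects palatalization before a front vowel: /k/ and /s/ become palato-alveolar [tʃ] and [ʃ] before a front vowel. /k/ is underlying.

/pɔnɔpek/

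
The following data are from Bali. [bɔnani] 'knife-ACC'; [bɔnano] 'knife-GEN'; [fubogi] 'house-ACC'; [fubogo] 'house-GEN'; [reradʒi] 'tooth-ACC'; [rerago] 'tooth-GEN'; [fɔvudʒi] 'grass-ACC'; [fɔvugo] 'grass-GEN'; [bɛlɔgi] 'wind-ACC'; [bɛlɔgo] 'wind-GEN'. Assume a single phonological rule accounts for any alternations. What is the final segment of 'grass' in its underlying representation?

The stem for 'grass' ends in [dʒ] in [fɔvudʒi] but [g] in [fɔvugo].
The stem 'house' ([fubogi], [fubogo]) shows [g] unchanged in both environments, so [g] cannot be basic with [dʒ] derived before the ACC suffix.
So /dʒ/ is underlying, and a rule of depalatalization — palato-alveolar /dʒ/ becomes [g] when no front vowel follows — gives [g].

/dʒ/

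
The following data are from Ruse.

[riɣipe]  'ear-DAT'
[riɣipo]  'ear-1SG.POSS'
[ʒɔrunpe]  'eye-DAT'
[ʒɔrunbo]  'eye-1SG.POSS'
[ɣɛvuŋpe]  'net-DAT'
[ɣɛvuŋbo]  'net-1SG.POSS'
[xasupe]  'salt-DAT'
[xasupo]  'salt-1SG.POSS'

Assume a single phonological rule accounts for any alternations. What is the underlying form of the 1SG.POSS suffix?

/-bo/

The 1SG.POSS suffix surfaces as [-bo] and [-po], depending on the final segment of the stem.
The DAT suffix, which begins with [p], is invariant after every stem; so [p] is not altered by any rule here.
The 1SG.POSS suffix is therefore /-bo/ underlyingly, with post-vocalic devoicing: voiced stops become voiceless after a vowel.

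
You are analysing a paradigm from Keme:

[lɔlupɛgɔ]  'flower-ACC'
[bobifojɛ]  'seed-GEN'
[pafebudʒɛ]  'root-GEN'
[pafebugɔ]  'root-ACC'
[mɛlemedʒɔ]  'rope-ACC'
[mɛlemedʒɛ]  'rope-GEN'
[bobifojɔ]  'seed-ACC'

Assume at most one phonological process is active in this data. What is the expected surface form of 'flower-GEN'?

[lɔlupɛdʒɛ]

The stem for 'root' ends in [dʒ] in [pafebudʒɛ] but [g] in [pafebugɔ].
But 'rope' keeps [dʒ] in both environments ([mɛlemedʒɛ], [mɛlemedʒɔ]), so there is no rule changing /dʒ/ to [g] before the ACC suffix.
The underlying segment must be /g/; /g/ becomes palato-alveolar [dʒ] before a front vowel, yielding [dʒ] there.
From [lɔlupɛgɔ] the stem 'flower' is /lɔlupɛg/; before a front vowel this yields [lɔlupɛdʒɛ].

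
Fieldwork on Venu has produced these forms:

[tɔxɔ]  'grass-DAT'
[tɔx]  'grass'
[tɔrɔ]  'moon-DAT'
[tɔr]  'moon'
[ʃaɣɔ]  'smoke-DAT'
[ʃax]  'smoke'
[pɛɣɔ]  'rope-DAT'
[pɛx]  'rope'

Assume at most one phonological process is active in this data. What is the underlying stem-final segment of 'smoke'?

/ɣ/

The root 'smoke' surfaces as [ʃaɣɔ] and [ʃax], with a stem-final [ɣ] ~ [x] alternation.
But 'grass' keeps [x] in both environments ([tɔxɔ], [tɔx]), so there is no rule changing /x/ to [ɣ] before the DAT suffix.
The alternation reflects word-final obstruent devoicing: voiced obstruents become voiceless word-finally. /ɣ/ is underlying.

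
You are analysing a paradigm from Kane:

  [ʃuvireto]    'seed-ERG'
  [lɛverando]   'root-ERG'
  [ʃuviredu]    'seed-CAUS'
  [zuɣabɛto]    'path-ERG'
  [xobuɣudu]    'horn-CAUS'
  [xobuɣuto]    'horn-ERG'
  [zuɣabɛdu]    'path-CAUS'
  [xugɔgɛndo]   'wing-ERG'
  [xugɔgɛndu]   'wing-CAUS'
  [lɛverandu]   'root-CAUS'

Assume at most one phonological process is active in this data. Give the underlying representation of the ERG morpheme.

The ERG morpheme has two allomorphs, [-do] and [-to].
The CAUS suffix, which begins with [d], is invariant after every stem; so [d] is not altered by any rule here.
So the underlying form is /-to/, and voiceless stops become voiced after a nasal.

/-to/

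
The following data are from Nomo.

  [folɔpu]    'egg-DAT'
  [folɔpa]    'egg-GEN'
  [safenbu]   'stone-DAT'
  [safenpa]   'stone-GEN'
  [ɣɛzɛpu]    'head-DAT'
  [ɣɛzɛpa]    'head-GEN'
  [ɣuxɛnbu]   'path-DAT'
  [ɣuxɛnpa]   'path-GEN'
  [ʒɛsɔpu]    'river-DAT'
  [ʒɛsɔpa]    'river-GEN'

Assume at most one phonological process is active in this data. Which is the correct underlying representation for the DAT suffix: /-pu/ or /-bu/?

The DAT suffix surfaces as [-bu] and [-pu], depending on the final segment of the stem.
By contrast the GEN suffix keeps its initial [p] throughout — that segment must be underlying.
So the underlying form is /-bu/, and voiced stops become voiceless after a vowel.

/-bu/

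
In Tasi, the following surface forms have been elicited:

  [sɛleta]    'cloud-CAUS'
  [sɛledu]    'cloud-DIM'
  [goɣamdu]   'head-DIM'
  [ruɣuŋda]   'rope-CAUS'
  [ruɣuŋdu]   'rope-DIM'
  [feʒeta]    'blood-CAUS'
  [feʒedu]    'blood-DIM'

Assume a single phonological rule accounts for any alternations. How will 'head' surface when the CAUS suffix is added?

[goɣamda]

The CAUS suffix surfaces as [-da] and [-ta], depending on the final segment of the stem.
By contrast the DIM suffix keeps its initial [d] throughout — that segment must be underlying.
The CAUS suffix is therefore /-ta/ underlyingly, with post-nasal voicing: voiceless stops become voiced after a nasal.
After 'head', which ends in a nasal, the suffix surfaces as [-da], giving [goɣamda].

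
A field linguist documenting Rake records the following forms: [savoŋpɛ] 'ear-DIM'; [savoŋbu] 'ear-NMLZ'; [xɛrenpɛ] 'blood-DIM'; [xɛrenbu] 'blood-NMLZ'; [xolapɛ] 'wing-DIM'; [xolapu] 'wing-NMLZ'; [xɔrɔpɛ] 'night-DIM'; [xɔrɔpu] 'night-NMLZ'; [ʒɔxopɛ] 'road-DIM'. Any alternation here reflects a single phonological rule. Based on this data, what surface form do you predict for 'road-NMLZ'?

The NMLZ morpheme has two allomorphs, [-bu] and [-pu].
By contrast the DIM suffix keeps its initial [p] throughout — that segment must be underlying.
So the underlying form is /-bu/, and voiced stops become voiceless after a vowel.
After 'road', which ends in a vowel, the suffix surfaces as [-pu], giving [ʒɔxopu].

[ʒɔxopu]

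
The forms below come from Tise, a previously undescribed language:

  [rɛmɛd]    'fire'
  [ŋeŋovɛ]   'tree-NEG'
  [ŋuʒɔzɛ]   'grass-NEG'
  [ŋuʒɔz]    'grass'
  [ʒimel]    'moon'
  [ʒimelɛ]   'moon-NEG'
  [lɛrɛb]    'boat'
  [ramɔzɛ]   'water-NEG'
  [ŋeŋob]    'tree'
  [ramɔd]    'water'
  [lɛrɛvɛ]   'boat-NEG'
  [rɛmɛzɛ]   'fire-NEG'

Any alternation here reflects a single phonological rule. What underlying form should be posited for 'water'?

/ramɔd/

In [ramɔd] and [ramɔzɛ] the final segment of 'water' alternates: [d] ~ [z].
Compare 'grass', with invariant [z] in [ŋuʒɔz] and [ŋuʒɔzɛ]: an analysis with underlying /z/ and a rule producing [d] in isolation would wrongly predict alternation here too.
Therefore /d/ is basic and [z] is derived by intervocalic spirantization (voiced stops become fricatives between vowels).
Hence 'water' is /ramɔd/ underlyingly.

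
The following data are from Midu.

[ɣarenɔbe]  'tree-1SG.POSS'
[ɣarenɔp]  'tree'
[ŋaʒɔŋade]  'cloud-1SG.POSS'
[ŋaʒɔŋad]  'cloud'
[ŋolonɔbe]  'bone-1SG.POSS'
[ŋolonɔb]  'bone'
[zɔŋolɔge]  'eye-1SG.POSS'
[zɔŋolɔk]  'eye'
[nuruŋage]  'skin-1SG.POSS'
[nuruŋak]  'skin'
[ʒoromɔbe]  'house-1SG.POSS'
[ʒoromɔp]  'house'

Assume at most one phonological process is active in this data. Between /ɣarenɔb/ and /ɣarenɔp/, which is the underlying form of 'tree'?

'tree' shows [b] ~ [p] at the end of the stem ([ɣarenɔbe] vs [ɣarenɔp]).
If /b/ were underlying and a rule turned it into [p] in isolation, 'bone' would also alternate; but it has [b] in both [ŋolonɔbe] and [ŋolonɔb].
Therefore /p/ is basic and [b] is derived by intervocalic voicing (voiceless stops become voiced between vowels).

/ɣarenɔp/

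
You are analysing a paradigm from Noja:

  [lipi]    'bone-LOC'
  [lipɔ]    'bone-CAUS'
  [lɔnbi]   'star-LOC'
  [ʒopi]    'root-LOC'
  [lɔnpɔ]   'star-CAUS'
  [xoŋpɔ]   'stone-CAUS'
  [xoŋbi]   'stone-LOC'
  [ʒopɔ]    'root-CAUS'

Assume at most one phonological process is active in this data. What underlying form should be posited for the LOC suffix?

The LOC morpheme has two allomorphs, [-bi] and [-pi].
The CAUS suffix, which begins with [p], is invariant after every stem; so [p] is not altered by any rule here.
So the underlying form is /-bi/, and voiced stops become voiceless after a vowel.

/-bi/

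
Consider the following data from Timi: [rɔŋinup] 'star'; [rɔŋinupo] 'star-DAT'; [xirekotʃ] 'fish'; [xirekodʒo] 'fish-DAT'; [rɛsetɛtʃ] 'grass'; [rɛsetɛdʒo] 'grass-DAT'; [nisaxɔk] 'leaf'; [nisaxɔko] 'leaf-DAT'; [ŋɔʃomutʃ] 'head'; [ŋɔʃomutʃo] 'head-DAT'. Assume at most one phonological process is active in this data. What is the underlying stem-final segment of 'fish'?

In [xirekotʃ] and [xirekodʒo] the final segment of 'fish' alternates: [tʃ] ~ [dʒ].
The stem 'head' ([ŋɔʃomutʃ], [ŋɔʃomutʃo]) shows [tʃ] unchanged in both environments, so [tʃ] cannot be basic with [dʒ] derived before the DAT suffix.
Therefore /dʒ/ is basic and [tʃ] is derived by word-final obstruent devoicing (voiced obstruents become voiceless word-finally).

/dʒ/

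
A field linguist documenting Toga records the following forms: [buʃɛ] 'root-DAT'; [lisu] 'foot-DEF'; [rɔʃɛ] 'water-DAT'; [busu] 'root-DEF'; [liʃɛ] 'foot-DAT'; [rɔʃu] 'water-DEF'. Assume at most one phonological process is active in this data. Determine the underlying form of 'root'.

/bus/

In [buʃɛ] and [busu] the final segment of 'root' alternates: [ʃ] ~ [s].
Compare 'water', with invariant [ʃ] in [rɔʃɛ] and [rɔʃu]: an analysis with underlying /ʃ/ and a rule producing [s] before the DEF suffix would wrongly predict alternation here too.
The underlying segment must be /s/; /s/ becomes palato-alveolar [ʃ] before a front vowel, yielding [ʃ] there.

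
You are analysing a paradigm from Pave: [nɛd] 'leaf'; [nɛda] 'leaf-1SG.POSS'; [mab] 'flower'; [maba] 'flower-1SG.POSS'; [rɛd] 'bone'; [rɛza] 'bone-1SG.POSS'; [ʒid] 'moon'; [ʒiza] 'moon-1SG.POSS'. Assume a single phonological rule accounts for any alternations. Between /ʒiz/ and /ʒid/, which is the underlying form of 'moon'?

In [ʒid] and [ʒiza] the final segment of 'moon' alternates: [d] ~ [z].
Compare 'leaf', with invariant [d] in [nɛd] and [nɛda]: an analysis with underlying /d/ and a rule producing [z] before the 1SG.POSS suffix would wrongly predict alternation here too.
So /z/ is underlying, and a rule of word-final hardening — voiced fricatives become stops word-finally — gives [d].

/ʒiz/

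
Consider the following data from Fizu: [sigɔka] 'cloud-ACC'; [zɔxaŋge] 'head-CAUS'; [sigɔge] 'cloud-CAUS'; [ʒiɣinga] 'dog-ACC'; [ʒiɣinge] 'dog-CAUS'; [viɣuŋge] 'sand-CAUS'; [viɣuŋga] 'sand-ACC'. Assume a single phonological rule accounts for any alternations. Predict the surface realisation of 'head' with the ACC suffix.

[zɔxaŋga]

The ACC suffix surfaces as [-ga] and [-ka], depending on the final segment of the stem.
By contrast the CAUS suffix keeps its initial [g] throughout — that segment must be underlying.
The ACC suffix is therefore /-ka/ underlyingly, with post-nasal voicing: voiceless stops become voiced after a nasal.
After 'head', which ends in a nasal, the suffix surfaces as [-ga], giving [zɔxaŋga].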